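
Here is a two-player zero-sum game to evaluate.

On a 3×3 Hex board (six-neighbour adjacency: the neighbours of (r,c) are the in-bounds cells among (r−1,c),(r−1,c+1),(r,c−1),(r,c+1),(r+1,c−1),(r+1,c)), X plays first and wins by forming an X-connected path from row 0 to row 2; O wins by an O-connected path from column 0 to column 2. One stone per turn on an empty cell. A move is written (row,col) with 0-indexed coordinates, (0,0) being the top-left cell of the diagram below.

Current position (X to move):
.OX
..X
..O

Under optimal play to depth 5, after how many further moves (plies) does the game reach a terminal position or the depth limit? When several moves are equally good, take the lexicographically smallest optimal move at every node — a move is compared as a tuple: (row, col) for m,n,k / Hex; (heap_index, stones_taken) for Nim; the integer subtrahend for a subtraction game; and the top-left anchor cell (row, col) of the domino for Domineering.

PV length from [.OX/..X/..O]: 5 plies

[.OX/..X/..O] X move#1: (0,0):+1/XOX/..X/..O*, (1,0):+1/.OX/X.X/..O, (1,1):+1/.OX/.XX/..O, (2,0):+1/.OX/..X/X.O, (2,1):+1/.OX/..X/.XO
[XOX/..X/..O] O move#2: (1,0):-1/XOX/O.X/..O*, (1,1):-1/XOX/.OX/..O, (2,0):-1/XOX/..X/O.O, (2,1):-1/XOX/..X/.OO
[XOX/O.X/..O] X move#3: (1,1):+1/XOX/OXX/..O*, (2,0):+1/XOX/O.X/X.O, (2,1):+1/XOX/O.X/.XO
[XOX/OXX/..O] O move#4: (2,0):-1/XOX/OXX/O.O*, (2,1):-1/XOX/OXX/.OO
[XOX/OXX/O.O] X move#5: (2,1):+1/XOX/OXX/OXO*
[XOX/OXX/OXO] end (terminal -1, O#6); searched .OX/..X/..O to 5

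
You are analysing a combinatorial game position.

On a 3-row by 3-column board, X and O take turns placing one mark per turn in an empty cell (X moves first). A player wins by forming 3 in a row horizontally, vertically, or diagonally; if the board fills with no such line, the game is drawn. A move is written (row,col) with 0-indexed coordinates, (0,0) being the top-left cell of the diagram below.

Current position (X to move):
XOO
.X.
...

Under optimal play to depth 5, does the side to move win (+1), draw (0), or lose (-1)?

value(XOO/.X./..., X) = +1

[XOO/.X./...] X move#1: (1,0):+1/XOO/XX./...*, (1,2):+1/XOO/.XX/..., (2,0):+1/XOO/.X./X.., (2,1):+0/XOO/.X./.X., (2,2):+1/XOO/.X./..X
[XOO/XX./...] O move#2: (1,2):-1/XOO/XXO/...*, (2,0):-1/XOO/XX./O.., (2,1):-1/XOO/XX./.O., (2,2):-1/XOO/XX./..O
[XOO/XXO/...] X move#3: (2,0):+1/XOO/XXO/X..*, (2,1):-1/XOO/XXO/.X., (2,2):+1/XOO/XXO/..X
[XOO/XXO/X..] end (terminal -1, O#4); searched XOO/.X./... to 5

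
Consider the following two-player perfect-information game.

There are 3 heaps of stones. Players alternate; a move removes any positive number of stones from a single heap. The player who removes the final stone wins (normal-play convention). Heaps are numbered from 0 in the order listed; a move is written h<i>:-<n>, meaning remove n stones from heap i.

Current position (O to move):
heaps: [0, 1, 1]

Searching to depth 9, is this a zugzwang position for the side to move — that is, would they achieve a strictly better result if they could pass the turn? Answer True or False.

p1 O@[(0,1,1)]: h1:-1[(0,0,1)]-1* h2:-1[(0,1,0)]-1
p2 X@[(0,0,1)]: h2:-1[(0,0,0)]+1*
p3 O@[(0,0,0)] terminal -1; root [(0,1,1)] d9
if O skipped the turn, X would face:
~ p1 X@[(0,1,1)]: h1:-1[(0,0,1)]-1* h2:-1[(0,1,0)]-1
~ p2 O@[(0,0,1)]: h2:-1[(0,0,0)]+1*
~ p3 X@[(0,0,0)] terminal -1; root [(0,1,1)] d9
compare (O): move=-1 vs pass=+1

zugzwang((0,1,1), O) = True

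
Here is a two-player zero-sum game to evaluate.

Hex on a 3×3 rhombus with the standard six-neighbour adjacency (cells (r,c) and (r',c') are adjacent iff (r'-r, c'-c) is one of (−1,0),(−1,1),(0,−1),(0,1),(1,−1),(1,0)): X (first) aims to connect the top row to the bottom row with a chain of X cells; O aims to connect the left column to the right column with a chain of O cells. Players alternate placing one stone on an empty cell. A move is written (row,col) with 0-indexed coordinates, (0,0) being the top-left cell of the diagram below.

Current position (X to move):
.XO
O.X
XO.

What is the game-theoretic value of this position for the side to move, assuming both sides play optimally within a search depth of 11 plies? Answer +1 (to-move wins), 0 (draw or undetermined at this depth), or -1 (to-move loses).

value(.XO/O.X/XO., X) = +1

[.XO/O.X/XO.] X move#1: (0,0):-1/XXO/O.X/XO., (1,1):+1/.XO/OXX/XO.*, (2,2):-1/.XO/O.X/XOX
[.XO/OXX/XO.] end (terminal -1, O#2); searched .XO/O.X/XO. to 11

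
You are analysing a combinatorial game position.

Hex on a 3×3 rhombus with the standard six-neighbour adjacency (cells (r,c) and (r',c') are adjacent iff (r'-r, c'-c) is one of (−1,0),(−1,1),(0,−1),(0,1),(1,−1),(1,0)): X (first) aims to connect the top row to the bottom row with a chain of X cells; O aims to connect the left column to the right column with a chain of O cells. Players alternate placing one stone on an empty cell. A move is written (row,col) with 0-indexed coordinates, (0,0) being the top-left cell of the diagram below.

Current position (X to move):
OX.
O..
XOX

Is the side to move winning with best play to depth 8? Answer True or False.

X winning at [OX./O../XOX]: True

ply 1, X at OX./O../XOX | (0,2)=+1→OXX/O../XOX*; (1,1)=+1→OX./OX./XOX; (1,2)=+1→OX./O.X/XOX
ply 2, O at OXX/O../XOX | (1,1)=-1→OXX/OO./XOX*; (1,2)=-1→OXX/O.O/XOX
ply 3, X at OXX/OO./XOX | (1,2)=+1→OXX/OOX/XOX*
ply 4: OXX/OOX/XOX is terminal -1 (O); from OX./O../XOX depth 8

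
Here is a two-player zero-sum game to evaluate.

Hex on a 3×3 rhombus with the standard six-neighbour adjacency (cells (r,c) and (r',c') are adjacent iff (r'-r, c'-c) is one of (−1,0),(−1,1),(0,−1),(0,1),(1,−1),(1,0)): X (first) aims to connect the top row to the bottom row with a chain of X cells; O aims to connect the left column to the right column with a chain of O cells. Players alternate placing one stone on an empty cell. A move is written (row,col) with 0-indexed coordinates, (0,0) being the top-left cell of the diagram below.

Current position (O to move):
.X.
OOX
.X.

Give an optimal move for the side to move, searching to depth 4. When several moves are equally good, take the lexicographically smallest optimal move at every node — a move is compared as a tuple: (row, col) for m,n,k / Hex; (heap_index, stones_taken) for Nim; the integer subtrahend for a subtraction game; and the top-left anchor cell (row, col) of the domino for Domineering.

p1 O@[.X./OOX/.X.]: (0,0)[OX./OOX/.X.]-1 (0,2)[.XO/OOX/.X.]+1* (2,0)[.X./OOX/OX.]-1 (2,2)[.X./OOX/.XO]-1
p2 X@[.XO/OOX/.X.] terminal -1; root [.X./OOX/.X.] d4

O's best at [.X./OOX/.X.]: (0,2)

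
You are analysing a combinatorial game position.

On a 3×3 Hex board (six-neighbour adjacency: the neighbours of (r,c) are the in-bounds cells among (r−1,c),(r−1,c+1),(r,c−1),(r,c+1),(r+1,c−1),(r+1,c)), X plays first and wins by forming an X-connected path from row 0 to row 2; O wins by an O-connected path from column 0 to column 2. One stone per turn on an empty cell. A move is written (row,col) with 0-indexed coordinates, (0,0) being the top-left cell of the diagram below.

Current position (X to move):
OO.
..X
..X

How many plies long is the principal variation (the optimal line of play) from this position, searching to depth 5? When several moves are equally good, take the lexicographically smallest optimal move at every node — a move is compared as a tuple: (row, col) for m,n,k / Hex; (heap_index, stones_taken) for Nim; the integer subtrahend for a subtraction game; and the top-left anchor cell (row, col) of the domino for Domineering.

PV length from [OO./..X/..X]: 1 ply

ply 1, X at OO./..X/..X | (0,2)=+1→OOX/..X/..X*; (1,0)=-1→OO./X.X/..X; (1,1)=-1→OO./.XX/..X; (2,0)=-1→OO./..X/X.X; (2,1)=-1→OO./..X/.XX
ply 2: OOX/..X/..X is terminal -1 (O); from OO./..X/..X depth 5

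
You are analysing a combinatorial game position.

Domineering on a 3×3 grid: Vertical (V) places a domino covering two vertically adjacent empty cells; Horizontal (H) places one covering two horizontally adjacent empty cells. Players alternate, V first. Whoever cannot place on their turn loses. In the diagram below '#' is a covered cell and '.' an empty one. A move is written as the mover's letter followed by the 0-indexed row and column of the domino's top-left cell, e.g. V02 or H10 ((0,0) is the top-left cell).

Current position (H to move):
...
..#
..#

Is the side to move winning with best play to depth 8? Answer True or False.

ply 1, H at .../..#/..# | H00=-1→##./..#/..#; H01=-1→.##/..#/..#; H10=+1→.../###/..#*; H20=-1→.../..#/###
ply 2: .../###/..# is terminal -1 (V); from .../..#/..# depth 8

H winning at [.../..#/..#]: True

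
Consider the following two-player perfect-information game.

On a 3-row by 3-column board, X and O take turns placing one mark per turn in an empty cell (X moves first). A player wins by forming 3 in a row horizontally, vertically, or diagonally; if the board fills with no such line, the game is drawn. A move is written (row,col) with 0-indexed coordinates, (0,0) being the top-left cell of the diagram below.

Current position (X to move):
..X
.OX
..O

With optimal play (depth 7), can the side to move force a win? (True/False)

[..X/.OX/..O] X move#1: (0,0):+0/X.X/.OX/..O*, (0,1):-1/.XX/.OX/..O, (1,0):-1/..X/XOX/..O, (2,0):-1/..X/.OX/X.O, (2,1):-1/..X/.OX/.XO
[X.X/.OX/..O] O move#2: (0,1):+0/XOX/.OX/..O*, (1,0):-1/X.X/OOX/..O, (2,0):-1/X.X/.OX/O.O, (2,1):-1/X.X/.OX/.OO
[XOX/.OX/..O] X move#3: (1,0):-1/XOX/XOX/..O, (2,0):-1/XOX/.OX/X.O, (2,1):+0/XOX/.OX/.XO*
[XOX/.OX/.XO] O move#4: (1,0):+0/XOX/OOX/.XO*, (2,0):+0/XOX/.OX/OXO
[XOX/OOX/.XO] X move#5: (2,0):+0/XOX/OOX/XXO*
[XOX/OOX/XXO] end (terminal +0, O#6); searched ..X/.OX/..O to 7

X winning at [..X/.OX/..O]: False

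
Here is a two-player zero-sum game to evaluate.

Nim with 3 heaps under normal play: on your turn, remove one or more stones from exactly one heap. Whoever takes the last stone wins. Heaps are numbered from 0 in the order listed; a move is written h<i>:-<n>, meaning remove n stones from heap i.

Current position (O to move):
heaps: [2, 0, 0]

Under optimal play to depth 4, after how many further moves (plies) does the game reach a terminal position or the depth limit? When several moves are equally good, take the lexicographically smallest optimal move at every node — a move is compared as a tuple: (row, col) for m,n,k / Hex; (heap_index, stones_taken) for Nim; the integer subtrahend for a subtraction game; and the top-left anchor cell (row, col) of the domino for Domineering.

PV length from [(2,0,0)]: 1 ply

p1 O@[(2,0,0)]: h0:-1[(1,0,0)]-1 h0:-2[(0,0,0)]+1*
p2 X@[(0,0,0)] terminal -1; root [(2,0,0)] d4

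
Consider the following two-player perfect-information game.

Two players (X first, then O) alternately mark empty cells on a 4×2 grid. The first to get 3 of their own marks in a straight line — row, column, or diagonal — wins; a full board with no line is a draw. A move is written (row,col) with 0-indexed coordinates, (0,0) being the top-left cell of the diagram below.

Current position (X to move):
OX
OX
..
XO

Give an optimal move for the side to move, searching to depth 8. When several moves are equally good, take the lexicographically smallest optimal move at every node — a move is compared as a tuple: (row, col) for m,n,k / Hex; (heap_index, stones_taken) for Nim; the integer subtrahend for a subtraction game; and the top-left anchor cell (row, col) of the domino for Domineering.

p1 X@[OX/OX/../XO]: (2,0)[OX/OX/X./XO]+0 (2,1)[OX/OX/.X/XO]+1*
p2 O@[OX/OX/.X/XO] terminal -1; root [OX/OX/../XO] d8

X's best at [OX/OX/../XO]: (2,1)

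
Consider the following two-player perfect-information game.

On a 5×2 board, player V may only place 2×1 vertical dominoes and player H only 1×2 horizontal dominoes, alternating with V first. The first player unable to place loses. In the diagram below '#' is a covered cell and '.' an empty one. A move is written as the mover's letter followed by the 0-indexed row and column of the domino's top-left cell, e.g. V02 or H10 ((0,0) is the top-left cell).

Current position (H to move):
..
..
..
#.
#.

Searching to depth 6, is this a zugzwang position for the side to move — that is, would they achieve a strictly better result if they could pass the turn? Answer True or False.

zugzwang(../../../#./#., H) = False

ply 1, H at ../../../#./#. | H00=-1→##/../../#./#.; H10=+1→../##/../#./#.*; H20=-1→../../##/#./#.
ply 2, V at ../##/../#./#. | V21=-1→../##/.#/##/#.*; V31=-1→../##/../##/##
ply 3, H at ../##/.#/##/#. | H00=+1→##/##/.#/##/#.*
ply 4: ##/##/.#/##/#. is terminal -1 (V); from ../../../#./#. depth 6
if H skipped the turn, V would face:
~ ply 1, V at ../../../#./#. | V00=+1→#./#./../#./#.*; V01=+1→.#/.#/../#./#.; V10=+1→../#./#./#./#.; V11=+1→../.#/.#/#./#.; V21=-1→../../.#/##/#.; V31=-1→../../../##/##
~ ply 2, H at #./#./../#./#. | H20=-1→#./#./##/#./#.*
~ ply 3, V at #./#./##/#./#. | V01=+1→##/##/##/#./#.*; V31=+1→#./#./##/##/##
~ ply 4: ##/##/##/#./#. is terminal -1 (H); from ../../../#./#. depth 6
compare (H): move=+1 vs pass=-1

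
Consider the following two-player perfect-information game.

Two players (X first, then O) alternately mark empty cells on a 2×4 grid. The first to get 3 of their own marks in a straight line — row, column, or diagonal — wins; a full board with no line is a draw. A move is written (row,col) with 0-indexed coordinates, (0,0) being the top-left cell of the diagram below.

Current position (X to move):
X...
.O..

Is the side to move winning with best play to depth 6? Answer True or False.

p1 X@[X.../.O..]: (0,1)[XX../.O..]+0* (0,2)[X.X./.O..]+0 (0,3)[X..X/.O..]-1 (1,0)[X.../XO..]+0 (1,2)[X.../.OX.]+0 (1,3)[X.../.O.X]+0
p2 O@[XX../.O..]: (0,2)[XXO./.O..]+0* (0,3)[XX.O/.O..]-1 (1,0)[XX../OO..]-1 (1,2)[XX../.OO.]-1 (1,3)[XX../.O.O]-1
p3 X@[XXO./.O..]: (0,3)[XXOX/.O..]-1 (1,0)[XXO./XO..]+0* (1,2)[XXO./.OX.]+0 (1,3)[XXO./.O.X]+0
p4 O@[XXO./XO..]: (0,3)[XXOO/XO..]+0* (1,2)[XXO./XOO.]+0 (1,3)[XXO./XO.O]+0
p5 X@[XXOO/XO..]: (1,2)[XXOO/XOX.]+0* (1,3)[XXOO/XO.X]+0
p6 O@[XXOO/XOX.]: (1,3)[XXOO/XOXO]+0*
p7 X@[XXOO/XOXO] terminal +0; root [X.../.O..] d6

X winning at [X.../.O..]: False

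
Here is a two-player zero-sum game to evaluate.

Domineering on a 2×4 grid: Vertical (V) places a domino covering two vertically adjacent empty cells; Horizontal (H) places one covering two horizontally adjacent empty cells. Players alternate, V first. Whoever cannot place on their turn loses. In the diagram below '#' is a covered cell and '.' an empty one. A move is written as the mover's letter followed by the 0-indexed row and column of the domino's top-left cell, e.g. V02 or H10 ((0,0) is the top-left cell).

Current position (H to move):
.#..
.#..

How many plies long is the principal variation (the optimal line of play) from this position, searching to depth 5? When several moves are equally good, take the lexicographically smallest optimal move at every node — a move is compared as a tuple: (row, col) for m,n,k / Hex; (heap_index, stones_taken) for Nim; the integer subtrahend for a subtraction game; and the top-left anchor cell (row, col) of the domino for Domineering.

PV length from [.#../.#..]: 3 plies

ply 1, H at .#../.#.. | H02=+1→.###/.#..*; H12=+1→.#../.###
ply 2, V at .###/.#.. | V00=-1→####/##..*
ply 3, H at ####/##.. | H12=+1→####/####*
ply 4: ####/#### is terminal -1 (V); from .#../.#.. depth 5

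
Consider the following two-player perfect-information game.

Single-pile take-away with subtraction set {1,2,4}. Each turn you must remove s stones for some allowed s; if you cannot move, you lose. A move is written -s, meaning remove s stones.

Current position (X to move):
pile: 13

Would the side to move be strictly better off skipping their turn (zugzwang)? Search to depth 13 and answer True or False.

ply 1, X at 13 | -1=+1→12*; -2=-1→11; -4=+1→9
ply 2, O at 12 | -1=-1→11*; -2=-1→10; -4=-1→8
ply 3, X at 11 | -1=-1→10; -2=+1→9*; -4=-1→7
ply 4, O at 9 | -1=-1→8*; -2=-1→7; -4=-1→5
ply 5, X at 8 | -1=-1→7; -2=+1→6*; -4=-1→4
ply 6, O at 6 | -1=-1→5*; -2=-1→4; -4=-1→2
ply 7, X at 5 | -1=-1→4; -2=+1→3*; -4=-1→1
ply 8, O at 3 | -1=-1→2*; -2=-1→1
ply 9, X at 2 | -1=-1→1; -2=+1→0*
ply 10: 0 is terminal -1 (O); from 13 depth 13
suppose X passes — search the same position with O to move:
pass> ply 1, O at 13 | -1=+1→12*; -2=-1→11; -4=+1→9
pass> ply 2, X at 12 | -1=-1→11*; -2=-1→10; -4=-1→8
pass> ply 3, O at 11 | -1=-1→10; -2=+1→9*; -4=-1→7
pass> ply 4, X at 9 | -1=-1→8*; -2=-1→7; -4=-1→5
pass> ply 5, O at 8 | -1=-1→7; -2=+1→6*; -4=-1→4
pass> ply 6, X at 6 | -1=-1→5*; -2=-1→4; -4=-1→2
pass> ply 7, O at 5 | -1=-1→4; -2=+1→3*; -4=-1→1
pass> ply 8, X at 3 | -1=-1→2*; -2=-1→1
pass> ply 9, O at 2 | -1=-1→1; -2=+1→0*
pass> ply 10: 0 is terminal -1 (X); from 13 depth 13
for X: play +1, pass -1

zugzwang(13, X) = False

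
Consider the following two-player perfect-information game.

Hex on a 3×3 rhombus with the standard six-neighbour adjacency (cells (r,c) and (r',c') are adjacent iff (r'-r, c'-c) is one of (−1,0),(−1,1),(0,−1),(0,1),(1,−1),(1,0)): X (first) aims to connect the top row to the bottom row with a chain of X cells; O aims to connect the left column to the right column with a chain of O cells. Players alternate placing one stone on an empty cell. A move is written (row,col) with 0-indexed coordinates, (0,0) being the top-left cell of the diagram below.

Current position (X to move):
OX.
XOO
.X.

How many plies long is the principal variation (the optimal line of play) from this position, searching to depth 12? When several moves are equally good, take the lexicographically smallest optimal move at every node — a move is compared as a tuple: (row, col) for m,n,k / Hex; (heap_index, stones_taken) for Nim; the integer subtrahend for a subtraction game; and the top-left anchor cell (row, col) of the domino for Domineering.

PV length from [OX./XOO/.X.]: 1 ply

[OX./XOO/.X.] X move#1: (0,2):-1/OXX/XOO/.X., (2,0):+1/OX./XOO/XX.*, (2,2):-1/OX./XOO/.XX
[OX./XOO/XX.] end (terminal -1, O#2); searched OX./XOO/.X. to 12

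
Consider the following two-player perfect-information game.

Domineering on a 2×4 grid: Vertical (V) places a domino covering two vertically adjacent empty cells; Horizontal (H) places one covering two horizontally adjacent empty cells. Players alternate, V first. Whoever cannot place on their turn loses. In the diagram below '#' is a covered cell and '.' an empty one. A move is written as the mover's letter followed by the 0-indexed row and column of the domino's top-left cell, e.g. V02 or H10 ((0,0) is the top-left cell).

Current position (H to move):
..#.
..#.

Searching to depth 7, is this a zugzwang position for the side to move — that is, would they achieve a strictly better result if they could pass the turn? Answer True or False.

zugzwang(..#./..#., H) = False

[..#./..#.] H move#1: H00:+1/###./..#.*, H10:+1/..#./###.
[###./..#.] V move#2: V03:-1/####/..##*
[####/..##] H move#3: H10:+1/####/####*
[####/####] end (terminal -1, V#4); searched ..#./..#. to 7
suppose H passes — search the same position with V to move:
pass> [..#./..#.] V move#1: V00:+1/#.#./#.#.*, V01:+1/.##./.##., V03:-1/..##/..##
pass> [#.#./#.#.] end (terminal -1, H#2); searched ..#./..#. to 7
for H: play +1, pass -1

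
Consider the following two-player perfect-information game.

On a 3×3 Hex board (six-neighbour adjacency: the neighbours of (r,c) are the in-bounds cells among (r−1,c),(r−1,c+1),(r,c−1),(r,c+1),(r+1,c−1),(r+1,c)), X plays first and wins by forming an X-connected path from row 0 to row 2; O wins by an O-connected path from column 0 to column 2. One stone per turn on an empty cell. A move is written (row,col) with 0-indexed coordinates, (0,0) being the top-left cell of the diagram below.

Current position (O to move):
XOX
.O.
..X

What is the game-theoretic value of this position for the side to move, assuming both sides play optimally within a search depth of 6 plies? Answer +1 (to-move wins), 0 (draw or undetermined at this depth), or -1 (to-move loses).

[XOX/.O./..X] O move#1: (1,0):-1/XOX/OO./..X, (1,2):+1/XOX/.OO/..X*, (2,0):-1/XOX/.O./O.X, (2,1):-1/XOX/.O./.OX
[XOX/.OO/..X] X move#2: (1,0):-1/XOX/XOO/..X*, (2,0):-1/XOX/.OO/X.X, (2,1):-1/XOX/.OO/.XX
[XOX/XOO/..X] O move#3: (2,0):+1/XOX/XOO/O.X*, (2,1):-1/XOX/XOO/.OX
[XOX/XOO/O.X] end (terminal -1, X#4); searched XOX/.O./..X to 6

value(XOX/.O./..X, O) = +1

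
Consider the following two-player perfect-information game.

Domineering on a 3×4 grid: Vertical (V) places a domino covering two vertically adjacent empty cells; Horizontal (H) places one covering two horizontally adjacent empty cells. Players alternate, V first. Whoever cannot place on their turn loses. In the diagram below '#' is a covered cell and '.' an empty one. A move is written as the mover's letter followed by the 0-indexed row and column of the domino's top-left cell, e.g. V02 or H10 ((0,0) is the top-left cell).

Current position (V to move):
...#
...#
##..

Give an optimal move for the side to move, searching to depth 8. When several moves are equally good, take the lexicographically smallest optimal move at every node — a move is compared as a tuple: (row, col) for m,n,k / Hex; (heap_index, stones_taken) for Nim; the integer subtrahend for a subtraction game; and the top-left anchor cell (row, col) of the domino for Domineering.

V's best at [...#/...#/##..]: V01

[...#/...#/##..] V move#1: V00:-1/#..#/#..#/##.., V01:+1/.#.#/.#.#/##..*, V02:-1/..##/..##/##.., V12:-1/...#/..##/###.
[.#.#/.#.#/##..] H move#2: H22:-1/.#.#/.#.#/####*
[.#.#/.#.#/####] V move#3: V00:+1/##.#/##.#/####*, V02:+1/.###/.###/####
[##.#/##.#/####] end (terminal -1, H#4); searched ...#/...#/##.. to 8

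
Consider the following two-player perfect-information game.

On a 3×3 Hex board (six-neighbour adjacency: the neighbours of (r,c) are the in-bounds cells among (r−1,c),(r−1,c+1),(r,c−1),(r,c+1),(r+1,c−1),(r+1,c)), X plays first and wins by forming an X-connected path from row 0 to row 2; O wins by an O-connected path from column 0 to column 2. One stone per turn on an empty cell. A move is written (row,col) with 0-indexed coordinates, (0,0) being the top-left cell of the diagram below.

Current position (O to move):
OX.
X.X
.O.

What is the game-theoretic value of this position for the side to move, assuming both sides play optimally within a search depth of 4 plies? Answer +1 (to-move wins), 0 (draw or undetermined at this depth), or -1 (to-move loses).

value(OX./X.X/.O., O) = -1

ply 1, O at OX./X.X/.O. | (0,2)=-1→OXO/X.X/.O.*; (1,1)=-1→OX./XOX/.O.; (2,0)=-1→OX./X.X/OO.; (2,2)=-1→OX./X.X/.OO
ply 2, X at OXO/X.X/.O. | (1,1)=+1→OXO/XXX/.O.*; (2,0)=+1→OXO/X.X/XO.; (2,2)=+1→OXO/X.X/.OX
ply 3, O at OXO/XXX/.O. | (2,0)=-1→OXO/XXX/OO.*; (2,2)=-1→OXO/XXX/.OO
ply 4, X at OXO/XXX/OO. | (2,2)=+1→OXO/XXX/OOX*
ply 5: OXO/XXX/OOX is terminal -1 (O); from OX./X.X/.O. depth 4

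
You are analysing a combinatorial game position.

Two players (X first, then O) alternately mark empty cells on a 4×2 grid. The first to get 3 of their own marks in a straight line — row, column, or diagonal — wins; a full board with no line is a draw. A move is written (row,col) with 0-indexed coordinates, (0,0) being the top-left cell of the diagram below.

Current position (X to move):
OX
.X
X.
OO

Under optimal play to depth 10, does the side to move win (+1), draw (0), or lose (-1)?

ply 1, X at OX/.X/X./OO | (1,0)=+0→OX/XX/X./OO; (2,1)=+1→OX/.X/XX/OO*
ply 2: OX/.X/XX/OO is terminal -1 (O); from OX/.X/X./OO depth 10

value(OX/.X/X./OO, X) = +1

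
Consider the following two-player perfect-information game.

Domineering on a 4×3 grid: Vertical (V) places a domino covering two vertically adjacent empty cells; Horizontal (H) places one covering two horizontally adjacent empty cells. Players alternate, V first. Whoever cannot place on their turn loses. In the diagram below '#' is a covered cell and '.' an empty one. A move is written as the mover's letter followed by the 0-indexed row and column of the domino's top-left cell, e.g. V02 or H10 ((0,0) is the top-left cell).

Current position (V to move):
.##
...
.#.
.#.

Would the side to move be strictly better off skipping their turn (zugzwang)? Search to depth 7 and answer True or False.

zugzwang(.##/.../.#./.#., V) = False

p1 V@[.##/.../.#./.#.]: V00[###/#../.#./.#.]+1* V10[.##/#../##./.#.]+1 V12[.##/..#/.##/.#.]+1 V20[.##/.../##./##.]+1 V22[.##/.../.##/.##]+1
p2 H@[###/#../.#./.#.]: H11[###/###/.#./.#.]-1*
p3 V@[###/###/.#./.#.]: V20[###/###/##./##.]+1* V22[###/###/.##/.##]+1
p4 H@[###/###/##./##.] terminal -1; root [.##/.../.#./.#.] d7
suppose V passes — search the same position with H to move:
pass> p1 H@[.##/.../.#./.#.]: H10[.##/##./.#./.#.]-1* H11[.##/.##/.#./.#.]-1
pass> p2 V@[.##/##./.#./.#.]: V12[.##/###/.##/.#.]+1* V20[.##/##./##./##.]+1 V22[.##/##./.##/.##]+1
pass> p3 H@[.##/###/.##/.#.] terminal -1; root [.##/.../.#./.#.] d7
for V: play +1, pass +1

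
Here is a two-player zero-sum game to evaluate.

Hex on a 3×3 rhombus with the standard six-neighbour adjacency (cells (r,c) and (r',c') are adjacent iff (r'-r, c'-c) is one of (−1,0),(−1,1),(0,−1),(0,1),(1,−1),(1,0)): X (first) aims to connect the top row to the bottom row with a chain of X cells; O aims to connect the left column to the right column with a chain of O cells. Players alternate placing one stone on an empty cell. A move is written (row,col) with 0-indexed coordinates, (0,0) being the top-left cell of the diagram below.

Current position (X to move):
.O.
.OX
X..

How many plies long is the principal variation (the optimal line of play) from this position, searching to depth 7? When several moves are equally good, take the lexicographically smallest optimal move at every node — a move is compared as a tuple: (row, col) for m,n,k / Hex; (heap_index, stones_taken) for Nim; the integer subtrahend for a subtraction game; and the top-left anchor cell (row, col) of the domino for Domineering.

p1 X@[.O./.OX/X..]: (0,0)[XO./.OX/X..]+1* (0,2)[.OX/.OX/X..]+1 (1,0)[.O./XOX/X..]+1 (2,1)[.O./.OX/XX.]-1 (2,2)[.O./.OX/X.X]-1
p2 O@[XO./.OX/X..]: (0,2)[XOO/.OX/X..]-1* (1,0)[XO./OOX/X..]-1 (2,1)[XO./.OX/XO.]-1 (2,2)[XO./.OX/X.O]-1
p3 X@[XOO/.OX/X..]: (1,0)[XOO/XOX/X..]+1* (2,1)[XOO/.OX/XX.]-1 (2,2)[XOO/.OX/X.X]-1
p4 O@[XOO/XOX/X..] terminal -1; root [.O./.OX/X..] d7

PV length from [.O./.OX/X..]: 3 plies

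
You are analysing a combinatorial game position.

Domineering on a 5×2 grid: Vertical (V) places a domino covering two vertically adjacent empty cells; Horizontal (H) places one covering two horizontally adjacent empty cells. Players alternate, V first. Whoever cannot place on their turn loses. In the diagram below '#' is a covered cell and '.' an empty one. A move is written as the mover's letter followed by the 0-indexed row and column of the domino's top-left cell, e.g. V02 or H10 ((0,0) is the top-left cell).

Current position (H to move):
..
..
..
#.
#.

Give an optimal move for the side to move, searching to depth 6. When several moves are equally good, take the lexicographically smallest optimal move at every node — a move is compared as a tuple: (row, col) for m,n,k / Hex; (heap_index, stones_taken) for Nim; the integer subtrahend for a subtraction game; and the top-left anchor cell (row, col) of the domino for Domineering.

H's best at [../../../#./#.]: H10

p1 H@[../../../#./#.]: H00[##/../../#./#.]-1 H10[../##/../#./#.]+1* H20[../../##/#./#.]-1
p2 V@[../##/../#./#.]: V21[../##/.#/##/#.]-1* V31[../##/../##/##]-1
p3 H@[../##/.#/##/#.]: H00[##/##/.#/##/#.]+1*
p4 V@[##/##/.#/##/#.] terminal -1; root [../../../#./#.] d6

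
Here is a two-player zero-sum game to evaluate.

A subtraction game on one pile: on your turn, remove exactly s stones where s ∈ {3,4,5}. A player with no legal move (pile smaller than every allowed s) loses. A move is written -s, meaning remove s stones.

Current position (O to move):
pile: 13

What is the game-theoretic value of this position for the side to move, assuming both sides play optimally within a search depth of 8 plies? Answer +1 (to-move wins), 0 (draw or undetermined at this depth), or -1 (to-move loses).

value(13, O) = +1

p1 O@[13]: -3[10]+1* -4[9]+1 -5[8]+1
p2 X@[10]: -3[7]-1* -4[6]-1 -5[5]-1
p3 O@[7]: -3[4]-1 -4[3]-1 -5[2]+1*
p4 X@[2] terminal -1; root [13] d8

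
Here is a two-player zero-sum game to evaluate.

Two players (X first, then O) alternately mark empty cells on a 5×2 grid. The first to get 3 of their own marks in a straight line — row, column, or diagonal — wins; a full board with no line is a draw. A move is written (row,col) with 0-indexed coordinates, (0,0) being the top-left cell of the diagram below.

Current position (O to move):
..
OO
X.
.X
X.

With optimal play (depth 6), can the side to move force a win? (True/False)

ply 1, O at ../OO/X./.X/X. | (0,0)=-1→O./OO/X./.X/X.; (0,1)=-1→.O/OO/X./.X/X.; (2,1)=-1→../OO/XO/.X/X.; (3,0)=+0→../OO/X./OX/X.*; (4,1)=-1→../OO/X./.X/XO
ply 2, X at ../OO/X./OX/X. | (0,0)=+0→X./OO/X./OX/X.*; (0,1)=+0→.X/OO/X./OX/X.; (2,1)=+0→../OO/XX/OX/X.; (4,1)=+0→../OO/X./OX/XX
ply 3, O at X./OO/X./OX/X. | (0,1)=+0→XO/OO/X./OX/X.*; (2,1)=+0→X./OO/XO/OX/X.; (4,1)=+0→X./OO/X./OX/XO
ply 4, X at XO/OO/X./OX/X. | (2,1)=+0→XO/OO/XX/OX/X.*; (4,1)=-1→XO/OO/X./OX/XX
ply 5, O at XO/OO/XX/OX/X. | (4,1)=+0→XO/OO/XX/OX/XO*
ply 6: XO/OO/XX/OX/XO is terminal +0 (X); from ../OO/X./.X/X. depth 6

O winning at [../OO/X./.X/X.]: False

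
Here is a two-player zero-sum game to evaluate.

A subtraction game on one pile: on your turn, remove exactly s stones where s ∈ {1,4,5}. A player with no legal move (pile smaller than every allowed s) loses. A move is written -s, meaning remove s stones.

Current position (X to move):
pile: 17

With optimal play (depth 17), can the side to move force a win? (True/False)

p1 X@[17]: -1[16]+1* -4[13]-1 -5[12]-1
p2 O@[16]: -1[15]-1* -4[12]-1 -5[11]-1
p3 X@[15]: -1[14]-1 -4[11]-1 -5[10]+1*
p4 O@[10]: -1[9]-1* -4[6]-1 -5[5]-1
p5 X@[9]: -1[8]+1* -4[5]-1 -5[4]-1
p6 O@[8]: -1[7]-1* -4[4]-1 -5[3]-1
p7 X@[7]: -1[6]-1 -4[3]-1 -5[2]+1*
p8 O@[2]: -1[1]-1*
p9 X@[1]: -1[0]+1*
p10 O@[0] terminal -1; root [17] d17

X winning at [17]: True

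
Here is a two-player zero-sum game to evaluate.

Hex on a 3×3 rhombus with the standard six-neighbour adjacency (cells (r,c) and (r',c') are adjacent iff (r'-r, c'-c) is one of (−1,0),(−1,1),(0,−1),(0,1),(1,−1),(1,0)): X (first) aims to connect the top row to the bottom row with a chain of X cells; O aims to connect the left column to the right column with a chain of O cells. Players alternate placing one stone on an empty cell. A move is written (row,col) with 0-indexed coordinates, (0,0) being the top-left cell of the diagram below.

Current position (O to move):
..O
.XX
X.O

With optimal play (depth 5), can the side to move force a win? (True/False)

[..O/.XX/X.O] O move#1: (0,0):-1/O.O/.XX/X.O, (0,1):+1/.OO/.XX/X.O*, (1,0):-1/..O/OXX/X.O, (2,1):-1/..O/.XX/XOO
[.OO/.XX/X.O] X move#2: (0,0):-1/XOO/.XX/X.O*, (1,0):-1/.OO/XXX/X.O, (2,1):-1/.OO/.XX/XXO
[XOO/.XX/X.O] O move#3: (1,0):+1/XOO/OXX/X.O*, (2,1):-1/XOO/.XX/XOO
[XOO/OXX/X.O] end (terminal -1, X#4); searched ..O/.XX/X.O to 5

O winning at [..O/.XX/X.O]: True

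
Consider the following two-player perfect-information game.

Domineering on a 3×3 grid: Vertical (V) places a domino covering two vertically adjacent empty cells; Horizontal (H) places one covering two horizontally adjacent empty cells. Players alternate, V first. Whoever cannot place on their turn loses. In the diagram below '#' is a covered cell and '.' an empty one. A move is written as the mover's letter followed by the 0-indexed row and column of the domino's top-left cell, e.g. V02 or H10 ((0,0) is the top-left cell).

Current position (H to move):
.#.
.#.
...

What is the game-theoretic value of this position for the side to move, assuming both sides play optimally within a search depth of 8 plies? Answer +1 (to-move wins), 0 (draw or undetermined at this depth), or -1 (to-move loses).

p1 H@[.#./.#./...]: H20[.#./.#./##.]-1* H21[.#./.#./.##]-1
p2 V@[.#./.#./##.]: V00[##./##./##.]+1* V02[.##/.##/##.]+1 V12[.#./.##/###]+1
p3 H@[##./##./##.] terminal -1; root [.#./.#./...] d8

value(.#./.#./..., H) = -1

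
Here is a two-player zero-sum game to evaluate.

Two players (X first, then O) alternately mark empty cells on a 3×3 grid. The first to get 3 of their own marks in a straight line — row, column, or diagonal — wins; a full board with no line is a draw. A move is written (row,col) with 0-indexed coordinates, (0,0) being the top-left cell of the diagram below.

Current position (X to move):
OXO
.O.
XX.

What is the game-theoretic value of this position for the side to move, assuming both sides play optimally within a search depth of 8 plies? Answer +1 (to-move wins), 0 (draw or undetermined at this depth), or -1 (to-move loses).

ply 1, X at OXO/.O./XX. | (1,0)=-1→OXO/XO./XX.; (1,2)=-1→OXO/.OX/XX.; (2,2)=+1→OXO/.O./XXX*
ply 2: OXO/.O./XXX is terminal -1 (O); from OXO/.O./XX. depth 8

value(OXO/.O./XX., X) = +1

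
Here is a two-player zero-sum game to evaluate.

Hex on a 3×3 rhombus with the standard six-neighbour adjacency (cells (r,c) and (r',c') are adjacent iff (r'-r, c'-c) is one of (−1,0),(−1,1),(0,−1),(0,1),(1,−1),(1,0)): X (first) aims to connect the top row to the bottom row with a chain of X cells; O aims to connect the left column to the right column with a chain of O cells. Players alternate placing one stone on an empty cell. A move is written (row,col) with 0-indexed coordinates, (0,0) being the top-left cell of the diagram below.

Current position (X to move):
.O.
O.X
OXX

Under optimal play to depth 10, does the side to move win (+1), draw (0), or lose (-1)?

value(.O./O.X/OXX, X) = +1

ply 1, X at .O./O.X/OXX | (0,0)=-1→XO./O.X/OXX; (0,2)=+1→.OX/O.X/OXX*; (1,1)=-1→.O./OXX/OXX
ply 2: .OX/O.X/OXX is terminal -1 (O); from .O./O.X/OXX depth 10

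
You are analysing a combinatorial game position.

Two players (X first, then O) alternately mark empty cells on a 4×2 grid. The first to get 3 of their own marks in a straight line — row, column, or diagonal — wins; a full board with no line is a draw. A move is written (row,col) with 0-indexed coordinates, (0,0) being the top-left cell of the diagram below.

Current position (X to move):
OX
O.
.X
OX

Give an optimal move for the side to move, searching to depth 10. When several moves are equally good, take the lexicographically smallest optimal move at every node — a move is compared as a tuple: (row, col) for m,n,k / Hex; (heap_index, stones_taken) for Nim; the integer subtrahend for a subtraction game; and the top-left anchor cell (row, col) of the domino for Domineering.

ply 1, X at OX/O./.X/OX | (1,1)=+1→OX/OX/.X/OX*; (2,0)=+0→OX/O./XX/OX
ply 2: OX/OX/.X/OX is terminal -1 (O); from OX/O./.X/OX depth 10

X's best at [OX/O./.X/OX]: (1,1)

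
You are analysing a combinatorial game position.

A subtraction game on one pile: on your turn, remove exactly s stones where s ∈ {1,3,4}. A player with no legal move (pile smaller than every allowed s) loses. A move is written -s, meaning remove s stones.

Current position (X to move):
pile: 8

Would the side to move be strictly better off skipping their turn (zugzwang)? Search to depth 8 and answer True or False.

[8] X move#1: -1:+1/7*, -3:-1/5, -4:-1/4
[7] O move#2: -1:-1/6*, -3:-1/4, -4:-1/3
[6] X move#3: -1:-1/5, -3:-1/3, -4:+1/2*
[2] O move#4: -1:-1/1*
[1] X move#5: -1:+1/0*
[0] end (terminal -1, O#6); searched 8 to 8
pass branch (O moves first from the same position):
  | [8] O move#1: -1:+1/7*, -3:-1/5, -4:-1/4
  | [7] X move#2: -1:-1/6*, -3:-1/4, -4:-1/3
  | [6] O move#3: -1:-1/5, -3:-1/3, -4:+1/2*
  | [2] X move#4: -1:-1/1*
  | [1] O move#5: -1:+1/0*
  | [0] end (terminal -1, X#6); searched 8 to 8
X moving scores +1; X passing scores -1

zugzwang(8, X) = False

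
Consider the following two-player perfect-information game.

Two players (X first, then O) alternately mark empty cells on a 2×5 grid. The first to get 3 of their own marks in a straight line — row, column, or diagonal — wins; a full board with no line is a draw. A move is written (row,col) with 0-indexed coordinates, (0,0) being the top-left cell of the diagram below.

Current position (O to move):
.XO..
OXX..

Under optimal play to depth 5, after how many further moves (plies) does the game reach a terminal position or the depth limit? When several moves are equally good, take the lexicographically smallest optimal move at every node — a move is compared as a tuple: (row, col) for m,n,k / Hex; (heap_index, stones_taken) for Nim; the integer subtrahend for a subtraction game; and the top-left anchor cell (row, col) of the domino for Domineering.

PV length from [.XO../OXX..]: 5 plies

p1 O@[.XO../OXX..]: (0,0)[OXO../OXX..]-1 (0,3)[.XOO./OXX..]-1 (0,4)[.XO.O/OXX..]-1 (1,3)[.XO../OXXO.]+0* (1,4)[.XO../OXX.O]-1
p2 X@[.XO../OXXO.]: (0,0)[XXO../OXXO.]+0* (0,3)[.XOX./OXXO.]+0 (0,4)[.XO.X/OXXO.]+0 (1,4)[.XO../OXXOX]+0
p3 O@[XXO../OXXO.]: (0,3)[XXOO./OXXO.]+0* (0,4)[XXO.O/OXXO.]+0 (1,4)[XXO../OXXOO]+0
p4 X@[XXOO./OXXO.]: (0,4)[XXOOX/OXXO.]+0* (1,4)[XXOO./OXXOX]-1
p5 O@[XXOOX/OXXO.]: (1,4)[XXOOX/OXXOO]+0*
p6 X@[XXOOX/OXXOO] terminal +0; root [.XO../OXX..] d5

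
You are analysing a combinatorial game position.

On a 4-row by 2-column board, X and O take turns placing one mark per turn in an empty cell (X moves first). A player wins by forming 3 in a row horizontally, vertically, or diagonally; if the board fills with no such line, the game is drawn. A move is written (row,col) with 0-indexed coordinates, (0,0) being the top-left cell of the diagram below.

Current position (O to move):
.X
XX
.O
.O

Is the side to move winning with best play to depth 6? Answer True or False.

p1 O@[.X/XX/.O/.O]: (0,0)[OX/XX/.O/.O]+0* (2,0)[.X/XX/OO/.O]+0 (3,0)[.X/XX/.O/OO]+0
p2 X@[OX/XX/.O/.O]: (2,0)[OX/XX/XO/.O]+0* (3,0)[OX/XX/.O/XO]+0
p3 O@[OX/XX/XO/.O]: (3,0)[OX/XX/XO/OO]+0*
p4 X@[OX/XX/XO/OO] terminal +0; root [.X/XX/.O/.O] d6

O winning at [.X/XX/.O/.O]: False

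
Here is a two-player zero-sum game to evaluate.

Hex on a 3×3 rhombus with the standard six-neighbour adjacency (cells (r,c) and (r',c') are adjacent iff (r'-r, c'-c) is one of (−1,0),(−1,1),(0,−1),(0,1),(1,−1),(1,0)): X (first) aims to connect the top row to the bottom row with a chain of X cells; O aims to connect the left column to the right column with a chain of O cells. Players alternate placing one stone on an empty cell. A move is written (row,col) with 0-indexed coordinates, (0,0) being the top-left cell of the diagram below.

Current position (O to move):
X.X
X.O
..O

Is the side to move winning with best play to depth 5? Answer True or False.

ply 1, O at X.X/X.O/..O | (0,1)=-1→XOX/X.O/..O; (1,1)=-1→X.X/XOO/..O; (2,0)=+1→X.X/X.O/O.O*; (2,1)=-1→X.X/X.O/.OO
ply 2, X at X.X/X.O/O.O | (0,1)=-1→XXX/X.O/O.O*; (1,1)=-1→X.X/XXO/O.O; (2,1)=-1→X.X/X.O/OXO
ply 3, O at XXX/X.O/O.O | (1,1)=+1→XXX/XOO/O.O*; (2,1)=+1→XXX/X.O/OOO
ply 4: XXX/XOO/O.O is terminal -1 (X); from X.X/X.O/..O depth 5

O winning at [X.X/X.O/..O]: True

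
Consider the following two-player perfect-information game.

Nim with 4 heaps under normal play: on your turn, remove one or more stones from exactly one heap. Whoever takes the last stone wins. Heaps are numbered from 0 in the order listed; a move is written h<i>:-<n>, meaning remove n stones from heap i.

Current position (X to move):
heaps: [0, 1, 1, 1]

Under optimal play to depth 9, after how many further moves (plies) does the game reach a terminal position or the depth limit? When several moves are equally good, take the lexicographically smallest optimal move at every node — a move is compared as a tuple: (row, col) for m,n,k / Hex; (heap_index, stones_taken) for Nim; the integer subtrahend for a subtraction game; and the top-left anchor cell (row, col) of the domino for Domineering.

PV length from [(0,1,1,1)]: 3 plies

p1 X@[(0,1,1,1)]: h1:-1[(0,0,1,1)]+1* h2:-1[(0,1,0,1)]+1 h3:-1[(0,1,1,0)]+1
p2 O@[(0,0,1,1)]: h2:-1[(0,0,0,1)]-1* h3:-1[(0,0,1,0)]-1
p3 X@[(0,0,0,1)]: h3:-1[(0,0,0,0)]+1*
p4 O@[(0,0,0,0)] terminal -1; root [(0,1,1,1)] d9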